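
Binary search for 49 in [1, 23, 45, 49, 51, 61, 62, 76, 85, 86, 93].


Step 1: lo=0, hi=10, mid=5, val=61
Step 2: lo=0, hi=4, mid=2, val=45
Step 3: lo=3, hi=4, mid=3, val=49

Found at index 3


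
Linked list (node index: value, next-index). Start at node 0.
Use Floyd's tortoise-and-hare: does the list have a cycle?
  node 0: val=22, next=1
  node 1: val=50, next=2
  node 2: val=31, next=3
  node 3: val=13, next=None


Floyd's tortoise (slow, +1) and hare (fast, +2):
  init: slow=0, fast=0
  step 1: slow=1, fast=2
  step 2: fast 2->3->None, no cycle

Cycle: no


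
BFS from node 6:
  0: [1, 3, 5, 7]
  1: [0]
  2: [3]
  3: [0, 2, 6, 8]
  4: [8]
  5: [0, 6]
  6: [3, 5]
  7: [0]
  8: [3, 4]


Visit 6, enqueue [3, 5]
Visit 3, enqueue [0, 2, 8]
Visit 5, enqueue []
Visit 0, enqueue [1, 7]
Visit 2, enqueue []
Visit 8, enqueue [4]
Visit 1, enqueue []
Visit 7, enqueue []
Visit 4, enqueue []

BFS order: [6, 3, 5, 0, 2, 8, 1, 7, 4]


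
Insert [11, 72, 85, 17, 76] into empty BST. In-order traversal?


Insert 11: root
Insert 72: R from 11
Insert 85: R from 11 -> R from 72
Insert 17: R from 11 -> L from 72
Insert 76: R from 11 -> R from 72 -> L from 85

In-order: [11, 17, 72, 76, 85]


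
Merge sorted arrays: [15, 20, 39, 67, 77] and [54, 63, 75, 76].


Take 15 from A
Take 20 from A
Take 39 from A
Take 54 from B
Take 63 from B
Take 67 from A
Take 75 from B
Take 76 from B

Merged: [15, 20, 39, 54, 63, 67, 75, 76, 77]


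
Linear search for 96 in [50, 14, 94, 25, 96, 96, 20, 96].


i=0: 50!=96
i=1: 14!=96
i=2: 94!=96
i=3: 25!=96
i=4: 96==96 found!

Found at 4, 5 comps


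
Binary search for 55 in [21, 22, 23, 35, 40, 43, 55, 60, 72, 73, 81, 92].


Step 1: lo=0, hi=11, mid=5, val=43
Step 2: lo=6, hi=11, mid=8, val=72
Step 3: lo=6, hi=7, mid=6, val=55

Found at index 6


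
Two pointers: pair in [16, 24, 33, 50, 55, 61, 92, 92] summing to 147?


lo=0(16)+hi=7(92)=108
lo=1(24)+hi=7(92)=116
lo=2(33)+hi=7(92)=125
lo=3(50)+hi=7(92)=142
lo=4(55)+hi=7(92)=147

Yes: 55+92=147


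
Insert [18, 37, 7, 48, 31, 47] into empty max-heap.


Insert 18: [18]
Insert 37: [37, 18]
Insert 7: [37, 18, 7]
Insert 48: [48, 37, 7, 18]
Insert 31: [48, 37, 7, 18, 31]
Insert 47: [48, 37, 47, 18, 31, 7]

Final heap: [48, 37, 47, 18, 31, 7]


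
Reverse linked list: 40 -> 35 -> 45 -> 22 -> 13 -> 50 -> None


Step 1: curr=40, set curr.next=prev(None) | reversed so far: 40
Step 2: curr=35, set curr.next=prev(40) | reversed so far: 35 -> 40
Step 3: curr=45, set curr.next=prev(35) | reversed so far: 45 -> 35 -> 40
Step 4: curr=22, set curr.next=prev(45) | reversed so far: 22 -> 45 -> 35 -> 40
Step 5: curr=13, set curr.next=prev(22) | reversed so far: 13 -> 22 -> 45 -> 35 -> 40
Step 6: curr=50, set curr.next=prev(13) | reversed so far: 50 -> 13 -> 22 -> 45 -> 35 -> 40

50 -> 13 -> 22 -> 45 -> 35 -> 40 -> None


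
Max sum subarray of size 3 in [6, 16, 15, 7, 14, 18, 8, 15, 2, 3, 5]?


[0:3]: 37
[1:4]: 38
[2:5]: 36
[3:6]: 39
[4:7]: 40
[5:8]: 41
[6:9]: 25
[7:10]: 20
[8:11]: 10

Max: 41 at [5:8]


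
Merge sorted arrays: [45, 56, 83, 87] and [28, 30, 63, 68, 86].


Take 28 from B
Take 30 from B
Take 45 from A
Take 56 from A
Take 63 from B
Take 68 from B
Take 83 from A
Take 86 from B

Merged: [28, 30, 45, 56, 63, 68, 83, 86, 87]


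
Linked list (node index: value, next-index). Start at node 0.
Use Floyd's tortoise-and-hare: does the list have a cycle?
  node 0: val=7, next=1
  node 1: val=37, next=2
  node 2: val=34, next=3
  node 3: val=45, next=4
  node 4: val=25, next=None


Floyd's tortoise (slow, +1) and hare (fast, +2):
  init: slow=0, fast=0
  step 1: slow=1, fast=2
  step 2: slow=2, fast=4
  step 3: fast -> None, no cycle

Cycle: no


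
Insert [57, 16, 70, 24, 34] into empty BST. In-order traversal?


Insert 57: root
Insert 16: L from 57
Insert 70: R from 57
Insert 24: L from 57 -> R from 16
Insert 34: L from 57 -> R from 16 -> R from 24

In-order: [16, 24, 34, 57, 70]


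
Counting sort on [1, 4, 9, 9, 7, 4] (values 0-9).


Input: [1, 4, 9, 9, 7, 4]
Counts: [0, 1, 0, 0, 2, 0, 0, 1, 0, 2]

Sorted: [1, 4, 4, 7, 9, 9]


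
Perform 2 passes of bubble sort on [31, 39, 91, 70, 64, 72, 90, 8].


Initial: [31, 39, 91, 70, 64, 72, 90, 8]
Pass 1: [31, 39, 70, 64, 72, 90, 8, 91] (5 swaps)
Pass 2: [31, 39, 64, 70, 72, 8, 90, 91] (2 swaps)

After 2 passes: [31, 39, 64, 70, 72, 8, 90, 91]


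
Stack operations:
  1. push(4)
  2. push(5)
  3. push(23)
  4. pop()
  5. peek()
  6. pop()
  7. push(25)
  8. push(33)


push(4) -> [4]
push(5) -> [4, 5]
push(23) -> [4, 5, 23]
pop()->23, [4, 5]
peek()->5
pop()->5, [4]
push(25) -> [4, 25]
push(33) -> [4, 25, 33]

Final stack: [4, 25, 33]


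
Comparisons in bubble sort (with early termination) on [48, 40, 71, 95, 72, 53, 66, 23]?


Algorithm: bubble sort (with early termination)
Input: [48, 40, 71, 95, 72, 53, 66, 23]
Sorted: [23, 40, 48, 53, 66, 71, 72, 95]

28


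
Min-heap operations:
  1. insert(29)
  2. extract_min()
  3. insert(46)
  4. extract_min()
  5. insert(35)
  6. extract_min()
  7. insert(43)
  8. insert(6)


insert(29) -> [29]
extract_min()->29, []
insert(46) -> [46]
extract_min()->46, []
insert(35) -> [35]
extract_min()->35, []
insert(43) -> [43]
insert(6) -> [6, 43]

Final heap: [6, 43]


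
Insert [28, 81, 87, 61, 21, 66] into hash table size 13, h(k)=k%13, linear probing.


Insert 28: h=2 -> slot 2
Insert 81: h=3 -> slot 3
Insert 87: h=9 -> slot 9
Insert 61: h=9, 1 probes -> slot 10
Insert 21: h=8 -> slot 8
Insert 66: h=1 -> slot 1

Table: [None, 66, 28, 81, None, None, None, None, 21, 87, 61, None, None]


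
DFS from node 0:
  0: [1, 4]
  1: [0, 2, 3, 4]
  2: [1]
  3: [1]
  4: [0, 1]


Visit 0, push [4, 1]
Visit 1, push [4, 3, 2]
Visit 2, push []
Visit 3, push []
Visit 4, push []

DFS order: [0, 1, 2, 3, 4]


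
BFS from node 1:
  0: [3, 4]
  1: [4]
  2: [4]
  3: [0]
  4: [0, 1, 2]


Visit 1, enqueue [4]
Visit 4, enqueue [0, 2]
Visit 0, enqueue [3]
Visit 2, enqueue []
Visit 3, enqueue []

BFS order: [1, 4, 0, 2, 3]


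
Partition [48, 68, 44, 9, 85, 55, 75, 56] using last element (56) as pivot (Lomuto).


Pivot: 56
  48 <= 56: advance i (no swap)
  44 <= 56: swap -> [48, 44, 68, 9, 85, 55, 75, 56]
  9 <= 56: swap -> [48, 44, 9, 68, 85, 55, 75, 56]
  55 <= 56: swap -> [48, 44, 9, 55, 85, 68, 75, 56]
Place pivot at 4: [48, 44, 9, 55, 56, 68, 75, 85]

Partitioned: [48, 44, 9, 55, 56, 68, 75, 85]


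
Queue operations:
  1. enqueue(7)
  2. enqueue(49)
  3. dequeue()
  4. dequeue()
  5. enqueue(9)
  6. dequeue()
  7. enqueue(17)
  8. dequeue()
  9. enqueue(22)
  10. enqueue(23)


enqueue(7) -> [7]
enqueue(49) -> [7, 49]
dequeue()->7, [49]
dequeue()->49, []
enqueue(9) -> [9]
dequeue()->9, []
enqueue(17) -> [17]
dequeue()->17, []
enqueue(22) -> [22]
enqueue(23) -> [22, 23]

Final queue: [22, 23]


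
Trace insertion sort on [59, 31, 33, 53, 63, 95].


Initial: [59, 31, 33, 53, 63, 95]
Insert 31: [31, 59, 33, 53, 63, 95]
Insert 33: [31, 33, 59, 53, 63, 95]
Insert 53: [31, 33, 53, 59, 63, 95]
Insert 63: [31, 33, 53, 59, 63, 95]
Insert 95: [31, 33, 53, 59, 63, 95]

Sorted: [31, 33, 53, 59, 63, 95]


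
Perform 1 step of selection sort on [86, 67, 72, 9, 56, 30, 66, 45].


Initial: [86, 67, 72, 9, 56, 30, 66, 45]
Step 1: min=9 at 3
  Swap: [9, 67, 72, 86, 56, 30, 66, 45]

After 1 step: [9, 67, 72, 86, 56, 30, 66, 45]


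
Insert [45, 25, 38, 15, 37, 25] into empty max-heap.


Insert 45: [45]
Insert 25: [45, 25]
Insert 38: [45, 25, 38]
Insert 15: [45, 25, 38, 15]
Insert 37: [45, 37, 38, 15, 25]
Insert 25: [45, 37, 38, 15, 25, 25]

Final heap: [45, 37, 38, 15, 25, 25]


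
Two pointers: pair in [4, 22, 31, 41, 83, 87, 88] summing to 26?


lo=0(4)+hi=6(88)=92
lo=0(4)+hi=5(87)=91
lo=0(4)+hi=4(83)=87
lo=0(4)+hi=3(41)=45
lo=0(4)+hi=2(31)=35
lo=0(4)+hi=1(22)=26

Yes: 4+22=26


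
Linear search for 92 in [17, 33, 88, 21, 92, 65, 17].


i=0: 17!=92
i=1: 33!=92
i=2: 88!=92
i=3: 21!=92
i=4: 92==92 found!

Found at 4, 5 comps


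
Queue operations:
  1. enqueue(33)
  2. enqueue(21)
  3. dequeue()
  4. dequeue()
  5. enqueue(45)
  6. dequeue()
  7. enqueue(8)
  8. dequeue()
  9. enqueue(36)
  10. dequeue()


enqueue(33) -> [33]
enqueue(21) -> [33, 21]
dequeue()->33, [21]
dequeue()->21, []
enqueue(45) -> [45]
dequeue()->45, []
enqueue(8) -> [8]
dequeue()->8, []
enqueue(36) -> [36]
dequeue()->36, []

Final queue: []


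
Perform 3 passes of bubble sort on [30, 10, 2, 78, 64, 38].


Initial: [30, 10, 2, 78, 64, 38]
Pass 1: [10, 2, 30, 64, 38, 78] (4 swaps)
Pass 2: [2, 10, 30, 38, 64, 78] (2 swaps)
Pass 3: [2, 10, 30, 38, 64, 78] (0 swaps)

After 3 passes: [2, 10, 30, 38, 64, 78]


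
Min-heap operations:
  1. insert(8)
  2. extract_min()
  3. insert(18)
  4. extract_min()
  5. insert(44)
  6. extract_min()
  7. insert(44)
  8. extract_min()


insert(8) -> [8]
extract_min()->8, []
insert(18) -> [18]
extract_min()->18, []
insert(44) -> [44]
extract_min()->44, []
insert(44) -> [44]
extract_min()->44, []

Final heap: []


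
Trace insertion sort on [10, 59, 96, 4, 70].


Initial: [10, 59, 96, 4, 70]
Insert 59: [10, 59, 96, 4, 70]
Insert 96: [10, 59, 96, 4, 70]
Insert 4: [4, 10, 59, 96, 70]
Insert 70: [4, 10, 59, 70, 96]

Sorted: [4, 10, 59, 70, 96]


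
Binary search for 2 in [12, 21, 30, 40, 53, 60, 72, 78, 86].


Step 1: lo=0, hi=8, mid=4, val=53
Step 2: lo=0, hi=3, mid=1, val=21
Step 3: lo=0, hi=0, mid=0, val=12

Not found


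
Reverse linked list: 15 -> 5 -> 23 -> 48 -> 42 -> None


Step 1: curr=15, set curr.next=prev(None) | reversed so far: 15
Step 2: curr=5, set curr.next=prev(15) | reversed so far: 5 -> 15
Step 3: curr=23, set curr.next=prev(5) | reversed so far: 23 -> 5 -> 15
Step 4: curr=48, set curr.next=prev(23) | reversed so far: 48 -> 23 -> 5 -> 15
Step 5: curr=42, set curr.next=prev(48) | reversed so far: 42 -> 48 -> 23 -> 5 -> 15

42 -> 48 -> 23 -> 5 -> 15 -> None


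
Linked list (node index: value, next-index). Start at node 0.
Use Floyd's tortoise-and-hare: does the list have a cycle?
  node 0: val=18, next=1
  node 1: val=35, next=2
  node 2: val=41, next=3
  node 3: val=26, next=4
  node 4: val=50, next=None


Floyd's tortoise (slow, +1) and hare (fast, +2):
  init: slow=0, fast=0
  step 1: slow=1, fast=2
  step 2: slow=2, fast=4
  step 3: fast -> None, no cycle

Cycle: no


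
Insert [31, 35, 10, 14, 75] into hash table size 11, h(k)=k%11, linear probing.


Insert 31: h=9 -> slot 9
Insert 35: h=2 -> slot 2
Insert 10: h=10 -> slot 10
Insert 14: h=3 -> slot 3
Insert 75: h=9, 2 probes -> slot 0

Table: [75, None, 35, 14, None, None, None, None, None, 31, 10]


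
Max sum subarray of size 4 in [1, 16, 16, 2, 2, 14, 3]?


[0:4]: 35
[1:5]: 36
[2:6]: 34
[3:7]: 21

Max: 36 at [1:5]


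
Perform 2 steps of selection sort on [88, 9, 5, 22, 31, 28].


Initial: [88, 9, 5, 22, 31, 28]
Step 1: min=5 at 2
  Swap: [5, 9, 88, 22, 31, 28]
Step 2: min=9 at 1
  Swap: [5, 9, 88, 22, 31, 28]

After 2 steps: [5, 9, 88, 22, 31, 28]


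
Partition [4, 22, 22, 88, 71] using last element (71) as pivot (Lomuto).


Pivot: 71
  4 <= 71: advance i (no swap)
  22 <= 71: advance i (no swap)
  22 <= 71: advance i (no swap)
Place pivot at 3: [4, 22, 22, 71, 88]

Partitioned: [4, 22, 22, 71, 88]


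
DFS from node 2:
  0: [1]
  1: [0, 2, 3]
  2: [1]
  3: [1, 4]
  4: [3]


Visit 2, push [1]
Visit 1, push [3, 0]
Visit 0, push []
Visit 3, push [4]
Visit 4, push []

DFS order: [2, 1, 0, 3, 4]


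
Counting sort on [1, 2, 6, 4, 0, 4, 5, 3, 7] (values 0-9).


Input: [1, 2, 6, 4, 0, 4, 5, 3, 7]
Counts: [1, 1, 1, 1, 2, 1, 1, 1, 0, 0]

Sorted: [0, 1, 2, 3, 4, 4, 5, 6, 7]


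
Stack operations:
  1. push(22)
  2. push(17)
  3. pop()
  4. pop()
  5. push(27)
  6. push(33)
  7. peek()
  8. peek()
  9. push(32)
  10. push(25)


push(22) -> [22]
push(17) -> [22, 17]
pop()->17, [22]
pop()->22, []
push(27) -> [27]
push(33) -> [27, 33]
peek()->33
peek()->33
push(32) -> [27, 33, 32]
push(25) -> [27, 33, 32, 25]

Final stack: [27, 33, 32, 25]


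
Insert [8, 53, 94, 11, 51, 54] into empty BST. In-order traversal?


Insert 8: root
Insert 53: R from 8
Insert 94: R from 8 -> R from 53
Insert 11: R from 8 -> L from 53
Insert 51: R from 8 -> L from 53 -> R from 11
Insert 54: R from 8 -> R from 53 -> L from 94

In-order: [8, 11, 51, 53, 54, 94]


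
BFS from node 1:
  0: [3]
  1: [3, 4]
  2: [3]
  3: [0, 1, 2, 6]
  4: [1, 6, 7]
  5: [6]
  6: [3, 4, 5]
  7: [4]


Visit 1, enqueue [3, 4]
Visit 3, enqueue [0, 2, 6]
Visit 4, enqueue [7]
Visit 0, enqueue []
Visit 2, enqueue []
Visit 6, enqueue [5]
Visit 7, enqueue []
Visit 5, enqueue []

BFS order: [1, 3, 4, 0, 2, 6, 7, 5]


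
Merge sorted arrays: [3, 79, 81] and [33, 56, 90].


Take 3 from A
Take 33 from B
Take 56 from B
Take 79 from A
Take 81 from A

Merged: [3, 33, 56, 79, 81, 90]


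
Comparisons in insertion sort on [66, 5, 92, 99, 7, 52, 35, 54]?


Algorithm: insertion sort
Input: [66, 5, 92, 99, 7, 52, 35, 54]
Sorted: [5, 7, 35, 52, 54, 66, 92, 99]

20


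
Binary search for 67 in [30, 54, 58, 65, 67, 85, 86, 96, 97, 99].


Step 1: lo=0, hi=9, mid=4, val=67

Found at index 4


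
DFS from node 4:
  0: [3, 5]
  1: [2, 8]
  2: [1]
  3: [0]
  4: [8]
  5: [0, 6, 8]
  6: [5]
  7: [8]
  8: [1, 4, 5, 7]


Visit 4, push [8]
Visit 8, push [7, 5, 1]
Visit 1, push [2]
Visit 2, push []
Visit 5, push [6, 0]
Visit 0, push [3]
Visit 3, push []
Visit 6, push []
Visit 7, push []

DFS order: [4, 8, 1, 2, 5, 0, 3, 6, 7]


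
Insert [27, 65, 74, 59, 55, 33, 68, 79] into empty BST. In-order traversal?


Insert 27: root
Insert 65: R from 27
Insert 74: R from 27 -> R from 65
Insert 59: R from 27 -> L from 65
Insert 55: R from 27 -> L from 65 -> L from 59
Insert 33: R from 27 -> L from 65 -> L from 59 -> L from 55
Insert 68: R from 27 -> R from 65 -> L from 74
Insert 79: R from 27 -> R from 65 -> R from 74

In-order: [27, 33, 55, 59, 65, 68, 74, 79]


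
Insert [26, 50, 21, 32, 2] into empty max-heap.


Insert 26: [26]
Insert 50: [50, 26]
Insert 21: [50, 26, 21]
Insert 32: [50, 32, 21, 26]
Insert 2: [50, 32, 21, 26, 2]

Final heap: [50, 32, 21, 26, 2]


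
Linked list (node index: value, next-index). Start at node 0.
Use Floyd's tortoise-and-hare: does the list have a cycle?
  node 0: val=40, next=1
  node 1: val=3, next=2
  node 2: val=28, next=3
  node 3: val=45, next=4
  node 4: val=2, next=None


Floyd's tortoise (slow, +1) and hare (fast, +2):
  init: slow=0, fast=0
  step 1: slow=1, fast=2
  step 2: slow=2, fast=4
  step 3: fast -> None, no cycle

Cycle: no


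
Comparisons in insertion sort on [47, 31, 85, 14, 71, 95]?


Algorithm: insertion sort
Input: [47, 31, 85, 14, 71, 95]
Sorted: [14, 31, 47, 71, 85, 95]

8


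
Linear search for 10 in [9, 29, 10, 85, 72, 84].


i=0: 9!=10
i=1: 29!=10
i=2: 10==10 found!

Found at 2, 3 comps


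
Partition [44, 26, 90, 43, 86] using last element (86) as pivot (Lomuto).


Pivot: 86
  44 <= 86: advance i (no swap)
  26 <= 86: advance i (no swap)
  43 <= 86: swap -> [44, 26, 43, 90, 86]
Place pivot at 3: [44, 26, 43, 86, 90]

Partitioned: [44, 26, 43, 86, 90]


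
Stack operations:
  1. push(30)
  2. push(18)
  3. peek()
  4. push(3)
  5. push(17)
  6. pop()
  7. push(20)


push(30) -> [30]
push(18) -> [30, 18]
peek()->18
push(3) -> [30, 18, 3]
push(17) -> [30, 18, 3, 17]
pop()->17, [30, 18, 3]
push(20) -> [30, 18, 3, 20]

Final stack: [30, 18, 3, 20]


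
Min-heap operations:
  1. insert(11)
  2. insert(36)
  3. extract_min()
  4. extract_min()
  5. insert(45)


insert(11) -> [11]
insert(36) -> [11, 36]
extract_min()->11, [36]
extract_min()->36, []
insert(45) -> [45]

Final heap: [45]


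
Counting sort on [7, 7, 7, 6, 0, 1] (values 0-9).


Input: [7, 7, 7, 6, 0, 1]
Counts: [1, 1, 0, 0, 0, 0, 1, 3, 0, 0]

Sorted: [0, 1, 6, 7, 7, 7]


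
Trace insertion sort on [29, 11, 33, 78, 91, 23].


Initial: [29, 11, 33, 78, 91, 23]
Insert 11: [11, 29, 33, 78, 91, 23]
Insert 33: [11, 29, 33, 78, 91, 23]
Insert 78: [11, 29, 33, 78, 91, 23]
Insert 91: [11, 29, 33, 78, 91, 23]
Insert 23: [11, 23, 29, 33, 78, 91]

Sorted: [11, 23, 29, 33, 78, 91]


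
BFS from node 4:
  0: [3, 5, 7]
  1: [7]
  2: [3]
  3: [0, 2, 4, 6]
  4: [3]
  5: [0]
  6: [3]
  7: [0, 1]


Visit 4, enqueue [3]
Visit 3, enqueue [0, 2, 6]
Visit 0, enqueue [5, 7]
Visit 2, enqueue []
Visit 6, enqueue []
Visit 5, enqueue []
Visit 7, enqueue [1]
Visit 1, enqueue []

BFS order: [4, 3, 0, 2, 6, 5, 7, 1]


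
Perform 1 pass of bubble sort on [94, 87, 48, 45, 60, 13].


Initial: [94, 87, 48, 45, 60, 13]
Pass 1: [87, 48, 45, 60, 13, 94] (5 swaps)

After 1 pass: [87, 48, 45, 60, 13, 94]


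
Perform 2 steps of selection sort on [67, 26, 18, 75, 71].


Initial: [67, 26, 18, 75, 71]
Step 1: min=18 at 2
  Swap: [18, 26, 67, 75, 71]
Step 2: min=26 at 1
  Swap: [18, 26, 67, 75, 71]

After 2 steps: [18, 26, 67, 75, 71]


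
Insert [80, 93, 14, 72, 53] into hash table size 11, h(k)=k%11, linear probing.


Insert 80: h=3 -> slot 3
Insert 93: h=5 -> slot 5
Insert 14: h=3, 1 probes -> slot 4
Insert 72: h=6 -> slot 6
Insert 53: h=9 -> slot 9

Table: [None, None, None, 80, 14, 93, 72, None, None, 53, None]


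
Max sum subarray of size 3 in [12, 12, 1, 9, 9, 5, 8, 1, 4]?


[0:3]: 25
[1:4]: 22
[2:5]: 19
[3:6]: 23
[4:7]: 22
[5:8]: 14
[6:9]: 13

Max: 25 at [0:3]


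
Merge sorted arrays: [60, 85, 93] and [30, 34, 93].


Take 30 from B
Take 34 from B
Take 60 from A
Take 85 from A
Take 93 from A

Merged: [30, 34, 60, 85, 93, 93]


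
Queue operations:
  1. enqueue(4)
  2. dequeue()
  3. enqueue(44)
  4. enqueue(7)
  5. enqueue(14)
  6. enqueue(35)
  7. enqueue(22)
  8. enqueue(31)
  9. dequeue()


enqueue(4) -> [4]
dequeue()->4, []
enqueue(44) -> [44]
enqueue(7) -> [44, 7]
enqueue(14) -> [44, 7, 14]
enqueue(35) -> [44, 7, 14, 35]
enqueue(22) -> [44, 7, 14, 35, 22]
enqueue(31) -> [44, 7, 14, 35, 22, 31]
dequeue()->44, [7, 14, 35, 22, 31]

Final queue: [7, 14, 35, 22, 31]


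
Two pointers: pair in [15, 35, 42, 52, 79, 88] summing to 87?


lo=0(15)+hi=5(88)=103
lo=0(15)+hi=4(79)=94
lo=0(15)+hi=3(52)=67
lo=1(35)+hi=3(52)=87

Yes: 35+52=87


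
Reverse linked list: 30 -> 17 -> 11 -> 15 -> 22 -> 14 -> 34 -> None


Step 1: curr=30, set curr.next=prev(None) | reversed so far: 30
Step 2: curr=17, set curr.next=prev(30) | reversed so far: 17 -> 30
Step 3: curr=11, set curr.next=prev(17) | reversed so far: 11 -> 17 -> 30
Step 4: curr=15, set curr.next=prev(11) | reversed so far: 15 -> 11 -> 17 -> 30
Step 5: curr=22, set curr.next=prev(15) | reversed so far: 22 -> 15 -> 11 -> 17 -> 30
Step 6: curr=14, set curr.next=prev(22) | reversed so far: 14 -> 22 -> 15 -> 11 -> 17 -> 30
Step 7: curr=34, set curr.next=prev(14) | reversed so far: 34 -> 14 -> 22 -> 15 -> 11 -> 17 -> 30

34 -> 14 -> 22 -> 15 -> 11 -> 17 -> 30 -> None


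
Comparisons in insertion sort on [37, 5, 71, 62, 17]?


Algorithm: insertion sort
Input: [37, 5, 71, 62, 17]
Sorted: [5, 17, 37, 62, 71]

8


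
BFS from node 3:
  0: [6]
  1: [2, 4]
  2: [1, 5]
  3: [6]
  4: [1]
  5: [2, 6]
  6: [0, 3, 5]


Visit 3, enqueue [6]
Visit 6, enqueue [0, 5]
Visit 0, enqueue []
Visit 5, enqueue [2]
Visit 2, enqueue [1]
Visit 1, enqueue [4]
Visit 4, enqueue []

BFS order: [3, 6, 0, 5, 2, 1, 4]


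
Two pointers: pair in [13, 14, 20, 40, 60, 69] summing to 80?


lo=0(13)+hi=5(69)=82
lo=0(13)+hi=4(60)=73
lo=1(14)+hi=4(60)=74
lo=2(20)+hi=4(60)=80

Yes: 20+60=80


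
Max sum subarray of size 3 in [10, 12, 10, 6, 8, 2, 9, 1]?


[0:3]: 32
[1:4]: 28
[2:5]: 24
[3:6]: 16
[4:7]: 19
[5:8]: 12

Max: 32 at [0:3]


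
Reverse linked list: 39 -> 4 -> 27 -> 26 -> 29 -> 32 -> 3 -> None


Step 1: curr=39, set curr.next=prev(None) | reversed so far: 39
Step 2: curr=4, set curr.next=prev(39) | reversed so far: 4 -> 39
Step 3: curr=27, set curr.next=prev(4) | reversed so far: 27 -> 4 -> 39
Step 4: curr=26, set curr.next=prev(27) | reversed so far: 26 -> 27 -> 4 -> 39
Step 5: curr=29, set curr.next=prev(26) | reversed so far: 29 -> 26 -> 27 -> 4 -> 39
Step 6: curr=32, set curr.next=prev(29) | reversed so far: 32 -> 29 -> 26 -> 27 -> 4 -> 39
Step 7: curr=3, set curr.next=prev(32) | reversed so far: 3 -> 32 -> 29 -> 26 -> 27 -> 4 -> 39

3 -> 32 -> 29 -> 26 -> 27 -> 4 -> 39 -> None


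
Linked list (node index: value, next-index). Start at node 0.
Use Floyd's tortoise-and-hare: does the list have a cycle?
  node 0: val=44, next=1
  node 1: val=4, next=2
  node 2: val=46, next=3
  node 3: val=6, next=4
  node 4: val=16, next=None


Floyd's tortoise (slow, +1) and hare (fast, +2):
  init: slow=0, fast=0
  step 1: slow=1, fast=2
  step 2: slow=2, fast=4
  step 3: fast -> None, no cycle

Cycle: no


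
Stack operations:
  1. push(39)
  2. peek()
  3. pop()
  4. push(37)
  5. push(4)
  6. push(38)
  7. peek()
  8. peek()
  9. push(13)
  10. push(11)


push(39) -> [39]
peek()->39
pop()->39, []
push(37) -> [37]
push(4) -> [37, 4]
push(38) -> [37, 4, 38]
peek()->38
peek()->38
push(13) -> [37, 4, 38, 13]
push(11) -> [37, 4, 38, 13, 11]

Final stack: [37, 4, 38, 13, 11]


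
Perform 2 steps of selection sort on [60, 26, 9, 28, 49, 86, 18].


Initial: [60, 26, 9, 28, 49, 86, 18]
Step 1: min=9 at 2
  Swap: [9, 26, 60, 28, 49, 86, 18]
Step 2: min=18 at 6
  Swap: [9, 18, 60, 28, 49, 86, 26]

After 2 steps: [9, 18, 60, 28, 49, 86, 26]


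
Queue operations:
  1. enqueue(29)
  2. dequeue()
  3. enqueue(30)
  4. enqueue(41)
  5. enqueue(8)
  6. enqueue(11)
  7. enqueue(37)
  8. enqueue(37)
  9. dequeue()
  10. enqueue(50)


enqueue(29) -> [29]
dequeue()->29, []
enqueue(30) -> [30]
enqueue(41) -> [30, 41]
enqueue(8) -> [30, 41, 8]
enqueue(11) -> [30, 41, 8, 11]
enqueue(37) -> [30, 41, 8, 11, 37]
enqueue(37) -> [30, 41, 8, 11, 37, 37]
dequeue()->30, [41, 8, 11, 37, 37]
enqueue(50) -> [41, 8, 11, 37, 37, 50]

Final queue: [41, 8, 11, 37, 37, 50]


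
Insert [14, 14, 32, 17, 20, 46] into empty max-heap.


Insert 14: [14]
Insert 14: [14, 14]
Insert 32: [32, 14, 14]
Insert 17: [32, 17, 14, 14]
Insert 20: [32, 20, 14, 14, 17]
Insert 46: [46, 20, 32, 14, 17, 14]

Final heap: [46, 20, 32, 14, 17, 14]


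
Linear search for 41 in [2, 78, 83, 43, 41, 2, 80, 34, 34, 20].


i=0: 2!=41
i=1: 78!=41
i=2: 83!=41
i=3: 43!=41
i=4: 41==41 found!

Found at 4, 5 comps


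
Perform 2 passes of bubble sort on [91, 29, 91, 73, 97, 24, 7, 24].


Initial: [91, 29, 91, 73, 97, 24, 7, 24]
Pass 1: [29, 91, 73, 91, 24, 7, 24, 97] (5 swaps)
Pass 2: [29, 73, 91, 24, 7, 24, 91, 97] (4 swaps)

After 2 passes: [29, 73, 91, 24, 7, 24, 91, 97]


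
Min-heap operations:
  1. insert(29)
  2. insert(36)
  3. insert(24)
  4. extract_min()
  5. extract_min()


insert(29) -> [29]
insert(36) -> [29, 36]
insert(24) -> [24, 36, 29]
extract_min()->24, [29, 36]
extract_min()->29, [36]

Final heap: [36]


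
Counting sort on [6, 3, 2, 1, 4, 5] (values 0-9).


Input: [6, 3, 2, 1, 4, 5]
Counts: [0, 1, 1, 1, 1, 1, 1, 0, 0, 0]

Sorted: [1, 2, 3, 4, 5, 6]


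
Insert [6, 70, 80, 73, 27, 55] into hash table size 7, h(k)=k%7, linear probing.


Insert 6: h=6 -> slot 6
Insert 70: h=0 -> slot 0
Insert 80: h=3 -> slot 3
Insert 73: h=3, 1 probes -> slot 4
Insert 27: h=6, 2 probes -> slot 1
Insert 55: h=6, 3 probes -> slot 2

Table: [70, 27, 55, 80, 73, None, 6]


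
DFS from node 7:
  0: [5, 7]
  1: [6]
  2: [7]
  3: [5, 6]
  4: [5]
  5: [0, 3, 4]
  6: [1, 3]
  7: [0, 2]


Visit 7, push [2, 0]
Visit 0, push [5]
Visit 5, push [4, 3]
Visit 3, push [6]
Visit 6, push [1]
Visit 1, push []
Visit 4, push []
Visit 2, push []

DFS order: [7, 0, 5, 3, 6, 1, 4, 2]


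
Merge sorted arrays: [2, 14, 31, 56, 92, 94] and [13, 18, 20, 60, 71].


Take 2 from A
Take 13 from B
Take 14 from A
Take 18 from B
Take 20 from B
Take 31 from A
Take 56 from A
Take 60 from B
Take 71 from B

Merged: [2, 13, 14, 18, 20, 31, 56, 60, 71, 92, 94]


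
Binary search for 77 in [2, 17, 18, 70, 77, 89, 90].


Step 1: lo=0, hi=6, mid=3, val=70
Step 2: lo=4, hi=6, mid=5, val=89
Step 3: lo=4, hi=4, mid=4, val=77

Found at index 4


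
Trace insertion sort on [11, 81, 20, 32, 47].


Initial: [11, 81, 20, 32, 47]
Insert 81: [11, 81, 20, 32, 47]
Insert 20: [11, 20, 81, 32, 47]
Insert 32: [11, 20, 32, 81, 47]
Insert 47: [11, 20, 32, 47, 81]

Sorted: [11, 20, 32, 47, 81]


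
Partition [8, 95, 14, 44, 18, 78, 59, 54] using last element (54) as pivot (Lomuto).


Pivot: 54
  8 <= 54: advance i (no swap)
  14 <= 54: swap -> [8, 14, 95, 44, 18, 78, 59, 54]
  44 <= 54: swap -> [8, 14, 44, 95, 18, 78, 59, 54]
  18 <= 54: swap -> [8, 14, 44, 18, 95, 78, 59, 54]
Place pivot at 4: [8, 14, 44, 18, 54, 78, 59, 95]

Partitioned: [8, 14, 44, 18, 54, 78, 59, 95]


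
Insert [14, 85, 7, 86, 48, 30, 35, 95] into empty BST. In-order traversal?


Insert 14: root
Insert 85: R from 14
Insert 7: L from 14
Insert 86: R from 14 -> R from 85
Insert 48: R from 14 -> L from 85
Insert 30: R from 14 -> L from 85 -> L from 48
Insert 35: R from 14 -> L from 85 -> L from 48 -> R from 30
Insert 95: R from 14 -> R from 85 -> R from 86

In-order: [7, 14, 30, 35, 48, 85, 86, 95]


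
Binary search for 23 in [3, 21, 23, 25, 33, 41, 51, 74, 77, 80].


Step 1: lo=0, hi=9, mid=4, val=33
Step 2: lo=0, hi=3, mid=1, val=21
Step 3: lo=2, hi=3, mid=2, val=23

Found at index 2


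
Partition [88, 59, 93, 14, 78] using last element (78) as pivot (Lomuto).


Pivot: 78
  59 <= 78: swap -> [59, 88, 93, 14, 78]
  14 <= 78: swap -> [59, 14, 93, 88, 78]
Place pivot at 2: [59, 14, 78, 88, 93]

Partitioned: [59, 14, 78, 88, 93]


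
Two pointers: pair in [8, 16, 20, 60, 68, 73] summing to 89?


lo=0(8)+hi=5(73)=81
lo=1(16)+hi=5(73)=89

Yes: 16+73=89


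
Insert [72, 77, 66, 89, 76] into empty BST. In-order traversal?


Insert 72: root
Insert 77: R from 72
Insert 66: L from 72
Insert 89: R from 72 -> R from 77
Insert 76: R from 72 -> L from 77

In-order: [66, 72, 76, 77, 89]


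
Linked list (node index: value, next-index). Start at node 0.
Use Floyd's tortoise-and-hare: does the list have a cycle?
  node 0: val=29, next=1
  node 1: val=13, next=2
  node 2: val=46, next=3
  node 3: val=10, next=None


Floyd's tortoise (slow, +1) and hare (fast, +2):
  init: slow=0, fast=0
  step 1: slow=1, fast=2
  step 2: fast 2->3->None, no cycle

Cycle: no


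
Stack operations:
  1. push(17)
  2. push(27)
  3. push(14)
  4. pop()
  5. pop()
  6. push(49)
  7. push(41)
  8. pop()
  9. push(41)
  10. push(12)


push(17) -> [17]
push(27) -> [17, 27]
push(14) -> [17, 27, 14]
pop()->14, [17, 27]
pop()->27, [17]
push(49) -> [17, 49]
push(41) -> [17, 49, 41]
pop()->41, [17, 49]
push(41) -> [17, 49, 41]
push(12) -> [17, 49, 41, 12]

Final stack: [17, 49, 41, 12]


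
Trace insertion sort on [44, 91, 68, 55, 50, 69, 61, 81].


Initial: [44, 91, 68, 55, 50, 69, 61, 81]
Insert 91: [44, 91, 68, 55, 50, 69, 61, 81]
Insert 68: [44, 68, 91, 55, 50, 69, 61, 81]
Insert 55: [44, 55, 68, 91, 50, 69, 61, 81]
Insert 50: [44, 50, 55, 68, 91, 69, 61, 81]
Insert 69: [44, 50, 55, 68, 69, 91, 61, 81]
Insert 61: [44, 50, 55, 61, 68, 69, 91, 81]
Insert 81: [44, 50, 55, 61, 68, 69, 81, 91]

Sorted: [44, 50, 55, 61, 68, 69, 81, 91]


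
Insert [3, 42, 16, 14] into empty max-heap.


Insert 3: [3]
Insert 42: [42, 3]
Insert 16: [42, 3, 16]
Insert 14: [42, 14, 16, 3]

Final heap: [42, 14, 16, 3]


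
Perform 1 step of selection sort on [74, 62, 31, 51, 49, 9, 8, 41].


Initial: [74, 62, 31, 51, 49, 9, 8, 41]
Step 1: min=8 at 6
  Swap: [8, 62, 31, 51, 49, 9, 74, 41]

After 1 step: [8, 62, 31, 51, 49, 9, 74, 41]


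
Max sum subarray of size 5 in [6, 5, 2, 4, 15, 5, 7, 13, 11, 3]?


[0:5]: 32
[1:6]: 31
[2:7]: 33
[3:8]: 44
[4:9]: 51
[5:10]: 39

Max: 51 at [4:9]


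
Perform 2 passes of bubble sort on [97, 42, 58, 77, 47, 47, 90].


Initial: [97, 42, 58, 77, 47, 47, 90]
Pass 1: [42, 58, 77, 47, 47, 90, 97] (6 swaps)
Pass 2: [42, 58, 47, 47, 77, 90, 97] (2 swaps)

After 2 passes: [42, 58, 47, 47, 77, 90, 97]


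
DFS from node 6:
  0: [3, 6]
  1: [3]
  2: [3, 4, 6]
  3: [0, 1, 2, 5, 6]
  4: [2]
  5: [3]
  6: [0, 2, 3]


Visit 6, push [3, 2, 0]
Visit 0, push [3]
Visit 3, push [5, 2, 1]
Visit 1, push []
Visit 2, push [4]
Visit 4, push []
Visit 5, push []

DFS order: [6, 0, 3, 1, 2, 4, 5]


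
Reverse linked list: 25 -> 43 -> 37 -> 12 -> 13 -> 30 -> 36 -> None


Step 1: curr=25, set curr.next=prev(None) | reversed so far: 25
Step 2: curr=43, set curr.next=prev(25) | reversed so far: 43 -> 25
Step 3: curr=37, set curr.next=prev(43) | reversed so far: 37 -> 43 -> 25
Step 4: curr=12, set curr.next=prev(37) | reversed so far: 12 -> 37 -> 43 -> 25
Step 5: curr=13, set curr.next=prev(12) | reversed so far: 13 -> 12 -> 37 -> 43 -> 25
Step 6: curr=30, set curr.next=prev(13) | reversed so far: 30 -> 13 -> 12 -> 37 -> 43 -> 25
Step 7: curr=36, set curr.next=prev(30) | reversed so far: 36 -> 30 -> 13 -> 12 -> 37 -> 43 -> 25

36 -> 30 -> 13 -> 12 -> 37 -> 43 -> 25 -> None


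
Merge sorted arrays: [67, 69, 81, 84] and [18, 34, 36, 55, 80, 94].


Take 18 from B
Take 34 from B
Take 36 from B
Take 55 from B
Take 67 from A
Take 69 from A
Take 80 from B
Take 81 from A
Take 84 from A

Merged: [18, 34, 36, 55, 67, 69, 80, 81, 84, 94]


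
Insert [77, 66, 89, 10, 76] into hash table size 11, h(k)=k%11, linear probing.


Insert 77: h=0 -> slot 0
Insert 66: h=0, 1 probes -> slot 1
Insert 89: h=1, 1 probes -> slot 2
Insert 10: h=10 -> slot 10
Insert 76: h=10, 4 probes -> slot 3

Table: [77, 66, 89, 76, None, None, None, None, None, None, 10]


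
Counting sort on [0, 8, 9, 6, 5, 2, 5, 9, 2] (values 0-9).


Input: [0, 8, 9, 6, 5, 2, 5, 9, 2]
Counts: [1, 0, 2, 0, 0, 2, 1, 0, 1, 2]

Sorted: [0, 2, 2, 5, 5, 6, 8, 9, 9]


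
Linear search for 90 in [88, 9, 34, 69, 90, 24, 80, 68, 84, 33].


i=0: 88!=90
i=1: 9!=90
i=2: 34!=90
i=3: 69!=90
i=4: 90==90 found!

Found at 4, 5 comps


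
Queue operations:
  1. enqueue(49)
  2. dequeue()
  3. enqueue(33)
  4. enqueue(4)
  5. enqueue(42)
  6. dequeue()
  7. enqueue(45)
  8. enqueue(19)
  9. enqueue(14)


enqueue(49) -> [49]
dequeue()->49, []
enqueue(33) -> [33]
enqueue(4) -> [33, 4]
enqueue(42) -> [33, 4, 42]
dequeue()->33, [4, 42]
enqueue(45) -> [4, 42, 45]
enqueue(19) -> [4, 42, 45, 19]
enqueue(14) -> [4, 42, 45, 19, 14]

Final queue: [4, 42, 45, 19, 14]


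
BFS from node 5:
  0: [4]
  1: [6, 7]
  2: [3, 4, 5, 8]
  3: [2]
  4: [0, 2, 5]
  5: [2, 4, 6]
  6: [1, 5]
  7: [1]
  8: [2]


Visit 5, enqueue [2, 4, 6]
Visit 2, enqueue [3, 8]
Visit 4, enqueue [0]
Visit 6, enqueue [1]
Visit 3, enqueue []
Visit 8, enqueue []
Visit 0, enqueue []
Visit 1, enqueue [7]
Visit 7, enqueue []

BFS order: [5, 2, 4, 6, 3, 8, 0, 1, 7]


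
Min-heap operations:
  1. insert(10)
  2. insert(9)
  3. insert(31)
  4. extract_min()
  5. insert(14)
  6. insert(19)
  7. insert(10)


insert(10) -> [10]
insert(9) -> [9, 10]
insert(31) -> [9, 10, 31]
extract_min()->9, [10, 31]
insert(14) -> [10, 31, 14]
insert(19) -> [10, 19, 14, 31]
insert(10) -> [10, 10, 14, 31, 19]

Final heap: [10, 10, 14, 31, 19]


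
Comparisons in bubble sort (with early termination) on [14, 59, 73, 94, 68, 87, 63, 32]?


Algorithm: bubble sort (with early termination)
Input: [14, 59, 73, 94, 68, 87, 63, 32]
Sorted: [14, 32, 59, 63, 68, 73, 87, 94]

28


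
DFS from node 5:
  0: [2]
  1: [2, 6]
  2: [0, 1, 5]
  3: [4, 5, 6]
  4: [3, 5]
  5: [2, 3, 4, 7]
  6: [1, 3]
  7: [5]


Visit 5, push [7, 4, 3, 2]
Visit 2, push [1, 0]
Visit 0, push []
Visit 1, push [6]
Visit 6, push [3]
Visit 3, push [4]
Visit 4, push []
Visit 7, push []

DFS order: [5, 2, 0, 1, 6, 3, 4, 7]


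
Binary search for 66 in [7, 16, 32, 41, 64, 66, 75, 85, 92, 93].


Step 1: lo=0, hi=9, mid=4, val=64
Step 2: lo=5, hi=9, mid=7, val=85
Step 3: lo=5, hi=6, mid=5, val=66

Found at index 5


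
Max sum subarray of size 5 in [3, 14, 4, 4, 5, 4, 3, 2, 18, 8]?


[0:5]: 30
[1:6]: 31
[2:7]: 20
[3:8]: 18
[4:9]: 32
[5:10]: 35

Max: 35 at [5:10]


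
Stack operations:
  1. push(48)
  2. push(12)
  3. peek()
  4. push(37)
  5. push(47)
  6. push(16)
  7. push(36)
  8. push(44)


push(48) -> [48]
push(12) -> [48, 12]
peek()->12
push(37) -> [48, 12, 37]
push(47) -> [48, 12, 37, 47]
push(16) -> [48, 12, 37, 47, 16]
push(36) -> [48, 12, 37, 47, 16, 36]
push(44) -> [48, 12, 37, 47, 16, 36, 44]

Final stack: [48, 12, 37, 47, 16, 36, 44]


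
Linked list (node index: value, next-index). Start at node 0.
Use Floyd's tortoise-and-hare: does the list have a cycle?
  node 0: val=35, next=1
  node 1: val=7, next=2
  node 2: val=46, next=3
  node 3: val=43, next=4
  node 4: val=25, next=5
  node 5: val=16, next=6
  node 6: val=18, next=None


Floyd's tortoise (slow, +1) and hare (fast, +2):
  init: slow=0, fast=0
  step 1: slow=1, fast=2
  step 2: slow=2, fast=4
  step 3: slow=3, fast=6
  step 4: fast -> None, no cycle

Cycle: no


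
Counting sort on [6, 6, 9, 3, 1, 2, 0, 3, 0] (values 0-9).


Input: [6, 6, 9, 3, 1, 2, 0, 3, 0]
Counts: [2, 1, 1, 2, 0, 0, 2, 0, 0, 1]

Sorted: [0, 0, 1, 2, 3, 3, 6, 6, 9]


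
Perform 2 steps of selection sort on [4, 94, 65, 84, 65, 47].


Initial: [4, 94, 65, 84, 65, 47]
Step 1: min=4 at 0
  Swap: [4, 94, 65, 84, 65, 47]
Step 2: min=47 at 5
  Swap: [4, 47, 65, 84, 65, 94]

After 2 steps: [4, 47, 65, 84, 65, 94]


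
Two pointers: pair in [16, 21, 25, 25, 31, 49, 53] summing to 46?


lo=0(16)+hi=6(53)=69
lo=0(16)+hi=5(49)=65
lo=0(16)+hi=4(31)=47
lo=0(16)+hi=3(25)=41
lo=1(21)+hi=3(25)=46

Yes: 21+25=46


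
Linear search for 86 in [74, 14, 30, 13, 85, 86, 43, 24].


i=0: 74!=86
i=1: 14!=86
i=2: 30!=86
i=3: 13!=86
i=4: 85!=86
i=5: 86==86 found!

Found at 5, 6 comps


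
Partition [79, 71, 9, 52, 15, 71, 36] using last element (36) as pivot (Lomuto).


Pivot: 36
  9 <= 36: swap -> [9, 71, 79, 52, 15, 71, 36]
  15 <= 36: swap -> [9, 15, 79, 52, 71, 71, 36]
Place pivot at 2: [9, 15, 36, 52, 71, 71, 79]

Partitioned: [9, 15, 36, 52, 71, 71, 79]


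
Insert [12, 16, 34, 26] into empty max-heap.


Insert 12: [12]
Insert 16: [16, 12]
Insert 34: [34, 12, 16]
Insert 26: [34, 26, 16, 12]

Final heap: [34, 26, 16, 12]


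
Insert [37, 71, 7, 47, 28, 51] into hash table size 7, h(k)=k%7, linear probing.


Insert 37: h=2 -> slot 2
Insert 71: h=1 -> slot 1
Insert 7: h=0 -> slot 0
Insert 47: h=5 -> slot 5
Insert 28: h=0, 3 probes -> slot 3
Insert 51: h=2, 2 probes -> slot 4

Table: [7, 71, 37, 28, 51, 47, None]


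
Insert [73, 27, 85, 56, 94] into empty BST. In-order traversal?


Insert 73: root
Insert 27: L from 73
Insert 85: R from 73
Insert 56: L from 73 -> R from 27
Insert 94: R from 73 -> R from 85

In-order: [27, 56, 73, 85, 94]


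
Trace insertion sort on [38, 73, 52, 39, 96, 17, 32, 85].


Initial: [38, 73, 52, 39, 96, 17, 32, 85]
Insert 73: [38, 73, 52, 39, 96, 17, 32, 85]
Insert 52: [38, 52, 73, 39, 96, 17, 32, 85]
Insert 39: [38, 39, 52, 73, 96, 17, 32, 85]
Insert 96: [38, 39, 52, 73, 96, 17, 32, 85]
Insert 17: [17, 38, 39, 52, 73, 96, 32, 85]
Insert 32: [17, 32, 38, 39, 52, 73, 96, 85]
Insert 85: [17, 32, 38, 39, 52, 73, 85, 96]

Sorted: [17, 32, 38, 39, 52, 73, 85, 96]


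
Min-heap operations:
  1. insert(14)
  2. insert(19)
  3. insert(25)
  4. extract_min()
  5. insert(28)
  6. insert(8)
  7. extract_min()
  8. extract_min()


insert(14) -> [14]
insert(19) -> [14, 19]
insert(25) -> [14, 19, 25]
extract_min()->14, [19, 25]
insert(28) -> [19, 25, 28]
insert(8) -> [8, 19, 28, 25]
extract_min()->8, [19, 25, 28]
extract_min()->19, [25, 28]

Final heap: [25, 28]


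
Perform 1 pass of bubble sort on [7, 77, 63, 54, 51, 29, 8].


Initial: [7, 77, 63, 54, 51, 29, 8]
Pass 1: [7, 63, 54, 51, 29, 8, 77] (5 swaps)

After 1 pass: [7, 63, 54, 51, 29, 8, 77]


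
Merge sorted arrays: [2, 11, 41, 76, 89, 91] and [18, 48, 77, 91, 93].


Take 2 from A
Take 11 from A
Take 18 from B
Take 41 from A
Take 48 from B
Take 76 from A
Take 77 from B
Take 89 from A
Take 91 from A

Merged: [2, 11, 18, 41, 48, 76, 77, 89, 91, 91, 93]


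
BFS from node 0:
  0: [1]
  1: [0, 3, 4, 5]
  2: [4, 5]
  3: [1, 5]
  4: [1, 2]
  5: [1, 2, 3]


Visit 0, enqueue [1]
Visit 1, enqueue [3, 4, 5]
Visit 3, enqueue []
Visit 4, enqueue [2]
Visit 5, enqueue []
Visit 2, enqueue []

BFS order: [0, 1, 3, 4, 5, 2]


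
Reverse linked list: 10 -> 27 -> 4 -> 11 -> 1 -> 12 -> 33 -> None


Step 1: curr=10, set curr.next=prev(None) | reversed so far: 10
Step 2: curr=27, set curr.next=prev(10) | reversed so far: 27 -> 10
Step 3: curr=4, set curr.next=prev(27) | reversed so far: 4 -> 27 -> 10
Step 4: curr=11, set curr.next=prev(4) | reversed so far: 11 -> 4 -> 27 -> 10
Step 5: curr=1, set curr.next=prev(11) | reversed so far: 1 -> 11 -> 4 -> 27 -> 10
Step 6: curr=12, set curr.next=prev(1) | reversed so far: 12 -> 1 -> 11 -> 4 -> 27 -> 10
Step 7: curr=33, set curr.next=prev(12) | reversed so far: 33 -> 12 -> 1 -> 11 -> 4 -> 27 -> 10

33 -> 12 -> 1 -> 11 -> 4 -> 27 -> 10 -> None


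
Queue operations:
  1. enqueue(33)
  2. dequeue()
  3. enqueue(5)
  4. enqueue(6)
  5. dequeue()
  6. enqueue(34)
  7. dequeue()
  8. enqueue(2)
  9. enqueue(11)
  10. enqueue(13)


enqueue(33) -> [33]
dequeue()->33, []
enqueue(5) -> [5]
enqueue(6) -> [5, 6]
dequeue()->5, [6]
enqueue(34) -> [6, 34]
dequeue()->6, [34]
enqueue(2) -> [34, 2]
enqueue(11) -> [34, 2, 11]
enqueue(13) -> [34, 2, 11, 13]

Final queue: [34, 2, 11, 13]


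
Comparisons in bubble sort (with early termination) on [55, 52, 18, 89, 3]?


Algorithm: bubble sort (with early termination)
Input: [55, 52, 18, 89, 3]
Sorted: [3, 18, 52, 55, 89]

10


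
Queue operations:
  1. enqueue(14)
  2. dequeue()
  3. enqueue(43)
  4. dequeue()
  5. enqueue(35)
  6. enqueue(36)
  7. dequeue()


enqueue(14) -> [14]
dequeue()->14, []
enqueue(43) -> [43]
dequeue()->43, []
enqueue(35) -> [35]
enqueue(36) -> [35, 36]
dequeue()->35, [36]

Final queue: [36]


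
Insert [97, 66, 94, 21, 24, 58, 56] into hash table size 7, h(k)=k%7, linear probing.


Insert 97: h=6 -> slot 6
Insert 66: h=3 -> slot 3
Insert 94: h=3, 1 probes -> slot 4
Insert 21: h=0 -> slot 0
Insert 24: h=3, 2 probes -> slot 5
Insert 58: h=2 -> slot 2
Insert 56: h=0, 1 probes -> slot 1

Table: [21, 56, 58, 66, 94, 24, 97]


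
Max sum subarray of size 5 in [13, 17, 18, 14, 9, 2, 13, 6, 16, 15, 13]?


[0:5]: 71
[1:6]: 60
[2:7]: 56
[3:8]: 44
[4:9]: 46
[5:10]: 52
[6:11]: 63

Max: 71 at [0:5]


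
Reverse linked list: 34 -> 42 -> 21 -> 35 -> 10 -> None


Step 1: curr=34, set curr.next=prev(None) | reversed so far: 34
Step 2: curr=42, set curr.next=prev(34) | reversed so far: 42 -> 34
Step 3: curr=21, set curr.next=prev(42) | reversed so far: 21 -> 42 -> 34
Step 4: curr=35, set curr.next=prev(21) | reversed so far: 35 -> 21 -> 42 -> 34
Step 5: curr=10, set curr.next=prev(35) | reversed so far: 10 -> 35 -> 21 -> 42 -> 34

10 -> 35 -> 21 -> 42 -> 34 -> None


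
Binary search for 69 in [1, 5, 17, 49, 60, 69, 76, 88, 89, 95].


Step 1: lo=0, hi=9, mid=4, val=60
Step 2: lo=5, hi=9, mid=7, val=88
Step 3: lo=5, hi=6, mid=5, val=69

Found at index 5


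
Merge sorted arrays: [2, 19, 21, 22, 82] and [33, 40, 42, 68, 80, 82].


Take 2 from A
Take 19 from A
Take 21 from A
Take 22 from A
Take 33 from B
Take 40 from B
Take 42 from B
Take 68 from B
Take 80 from B
Take 82 from A

Merged: [2, 19, 21, 22, 33, 40, 42, 68, 80, 82, 82]


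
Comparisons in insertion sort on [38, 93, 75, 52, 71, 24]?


Algorithm: insertion sort
Input: [38, 93, 75, 52, 71, 24]
Sorted: [24, 38, 52, 71, 75, 93]

14


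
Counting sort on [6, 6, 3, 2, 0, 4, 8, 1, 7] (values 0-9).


Input: [6, 6, 3, 2, 0, 4, 8, 1, 7]
Counts: [1, 1, 1, 1, 1, 0, 2, 1, 1, 0]

Sorted: [0, 1, 2, 3, 4, 6, 6, 7, 8]


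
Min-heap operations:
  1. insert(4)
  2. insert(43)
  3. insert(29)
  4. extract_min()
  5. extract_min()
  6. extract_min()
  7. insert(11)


insert(4) -> [4]
insert(43) -> [4, 43]
insert(29) -> [4, 43, 29]
extract_min()->4, [29, 43]
extract_min()->29, [43]
extract_min()->43, []
insert(11) -> [11]

Final heap: [11]
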